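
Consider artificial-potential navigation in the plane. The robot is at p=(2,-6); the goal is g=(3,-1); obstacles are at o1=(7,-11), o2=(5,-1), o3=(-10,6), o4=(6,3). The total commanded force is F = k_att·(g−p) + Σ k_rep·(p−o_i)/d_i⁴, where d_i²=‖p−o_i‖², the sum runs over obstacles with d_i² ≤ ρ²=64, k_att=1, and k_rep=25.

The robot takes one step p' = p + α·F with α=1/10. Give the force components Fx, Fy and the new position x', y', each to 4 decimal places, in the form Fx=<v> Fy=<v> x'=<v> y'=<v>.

Fx=0.8851 Fy=4.9419 x'=2.0885 y'=-5.5058

F_att = 1·(g−p) = 1·(1,5) = (1.0000,5.0000)
o1: d²=50 ≤ ρ²=64; F_rep = 25·(-5,5)/50² = (-0.0500,0.0500)
o2: d²=34 ≤ ρ²=64; F_rep = 25·(-3,-5)/34² = (-0.0649,-0.1081)
o3: d²=288 > ρ²=64 → inactive
o4: d²=97 > ρ²=64 → inactive
F = F_att + ΣF_rep = (0.8851,4.9419)
p' = p + 1/10·F = (2.0885,-5.5058)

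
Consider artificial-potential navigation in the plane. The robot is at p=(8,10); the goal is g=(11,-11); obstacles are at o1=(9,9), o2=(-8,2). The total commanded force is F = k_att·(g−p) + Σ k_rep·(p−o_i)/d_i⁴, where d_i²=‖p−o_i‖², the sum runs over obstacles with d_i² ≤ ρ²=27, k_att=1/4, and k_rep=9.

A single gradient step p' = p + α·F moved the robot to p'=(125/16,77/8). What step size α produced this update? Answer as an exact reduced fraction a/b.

F_att = 1/4·(g−p) = 1/4·(3,-21) = (0.7500,-5.2500)
o1: d²=2 ≤ ρ²=27; F_rep = 9·(-1,1)/2² = (-2.2500,2.2500)
o2: d²=320 > ρ²=27 → inactive
F = F_att + ΣF_rep = (-1.5000,-3.0000)
Δp = p'−p = (-0.1875,-0.3750); α = Δx/Fx = (-3/16) / (-3/2) = 1/8
check: Δy/Fy = (-3/8) / (-3) = 1/8 ✓

α = 1/8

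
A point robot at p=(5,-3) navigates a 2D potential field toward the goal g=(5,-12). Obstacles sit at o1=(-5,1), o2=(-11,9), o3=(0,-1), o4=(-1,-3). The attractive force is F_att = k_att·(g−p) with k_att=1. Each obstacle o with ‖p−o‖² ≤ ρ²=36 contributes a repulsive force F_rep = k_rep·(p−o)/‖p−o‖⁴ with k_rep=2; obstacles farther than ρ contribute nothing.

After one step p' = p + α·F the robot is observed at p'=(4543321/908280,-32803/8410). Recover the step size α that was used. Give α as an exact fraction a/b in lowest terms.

α = 1/10

F_att = 1·(g−p) = 1·(0,-9) = (0.0000,-9.0000)
o1: d²=116 > ρ²=36 → inactive
o2: d²=400 > ρ²=36 → inactive
o3: d²=29 ≤ ρ²=36; F_rep = 2·(5,-2)/29² = (0.0119,-0.0048)
o4: d²=36 ≤ ρ²=36; F_rep = 2·(6,0)/36² = (0.0093,0.0000)
F = F_att + ΣF_rep = (0.0211,-9.0048)
Δp = p'−p = (0.0021,-0.9005); α = Δx/Fx = (1921/908280) / (1921/90828) = 1/10
check: Δy/Fy = (-7573/8410) / (-7573/841) = 1/10 ✓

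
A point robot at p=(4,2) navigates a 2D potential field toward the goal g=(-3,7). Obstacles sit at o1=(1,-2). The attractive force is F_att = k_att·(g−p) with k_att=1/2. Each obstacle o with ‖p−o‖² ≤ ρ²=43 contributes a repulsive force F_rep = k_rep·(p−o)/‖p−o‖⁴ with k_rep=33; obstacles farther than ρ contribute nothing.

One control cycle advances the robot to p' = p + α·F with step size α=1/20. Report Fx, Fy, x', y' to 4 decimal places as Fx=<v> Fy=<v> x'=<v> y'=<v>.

F_att = 1/2·(g−p) = 1/2·(-7,5) = (-3.5000,2.5000)
o1: d²=25 ≤ ρ²=43; F_rep = 33·(3,4)/25² = (0.1584,0.2112)
F = F_att + ΣF_rep = (-3.3416,2.7112)
p' = p + 1/20·F = (3.8329,2.1356)

Fx=-3.3416 Fy=2.7112 x'=3.8329 y'=2.1356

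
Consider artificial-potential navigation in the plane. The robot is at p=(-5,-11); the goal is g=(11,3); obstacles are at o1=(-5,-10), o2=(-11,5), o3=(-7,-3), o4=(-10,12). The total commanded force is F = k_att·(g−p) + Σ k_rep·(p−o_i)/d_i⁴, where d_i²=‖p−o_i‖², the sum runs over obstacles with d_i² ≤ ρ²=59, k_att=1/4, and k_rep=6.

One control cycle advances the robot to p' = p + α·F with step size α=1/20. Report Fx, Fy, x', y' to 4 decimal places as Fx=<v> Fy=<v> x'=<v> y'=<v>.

Fx=4.0000 Fy=-2.5000 x'=-4.8000 y'=-11.1250

F_att = 1/4·(g−p) = 1/4·(16,14) = (4.0000,3.5000)
o1: d²=1 ≤ ρ²=59; F_rep = 6·(0,-1)/1² = (0.0000,-6.0000)
o2: d²=292 > ρ²=59 → inactive
o3: d²=68 > ρ²=59 → inactive
o4: d²=554 > ρ²=59 → inactive
F = F_att + ΣF_rep = (4.0000,-2.5000)
p' = p + 1/20·F = (-4.8000,-11.1250)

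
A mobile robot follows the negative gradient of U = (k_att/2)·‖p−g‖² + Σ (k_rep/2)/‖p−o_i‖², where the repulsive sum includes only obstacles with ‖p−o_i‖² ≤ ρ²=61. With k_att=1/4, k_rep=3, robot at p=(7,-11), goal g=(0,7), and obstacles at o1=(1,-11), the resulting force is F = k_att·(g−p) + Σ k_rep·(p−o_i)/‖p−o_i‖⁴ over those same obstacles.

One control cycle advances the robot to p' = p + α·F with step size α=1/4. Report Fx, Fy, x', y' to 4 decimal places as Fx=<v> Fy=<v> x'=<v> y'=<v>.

Fx=-1.7361 Fy=4.5000 x'=6.5660 y'=-9.8750

F_att = 1/4·(g−p) = 1/4·(-7,18) = (-1.7500,4.5000)
o1: d²=36 ≤ ρ²=61; F_rep = 3·(6,0)/36² = (0.0139,0.0000)
F = F_att + ΣF_rep = (-1.7361,4.5000)
p' = p + 1/4·F = (6.5660,-9.8750)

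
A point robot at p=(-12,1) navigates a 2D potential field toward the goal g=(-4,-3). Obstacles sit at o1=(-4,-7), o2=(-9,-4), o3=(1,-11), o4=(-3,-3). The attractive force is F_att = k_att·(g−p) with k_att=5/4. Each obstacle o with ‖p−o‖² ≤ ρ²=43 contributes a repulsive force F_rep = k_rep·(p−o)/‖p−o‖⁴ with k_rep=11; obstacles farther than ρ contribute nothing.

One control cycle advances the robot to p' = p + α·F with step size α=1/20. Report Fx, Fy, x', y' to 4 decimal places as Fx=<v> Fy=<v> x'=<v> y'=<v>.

F_att = 5/4·(g−p) = 5/4·(8,-4) = (10.0000,-5.0000)
o1: d²=128 > ρ²=43 → inactive
o2: d²=34 ≤ ρ²=43; F_rep = 11·(-3,5)/34² = (-0.0285,0.0476)
o3: d²=313 > ρ²=43 → inactive
o4: d²=97 > ρ²=43 → inactive
F = F_att + ΣF_rep = (9.9715,-4.9524)
p' = p + 1/20·F = (-11.5014,0.7524)

Fx=9.9715 Fy=-4.9524 x'=-11.5014 y'=0.7524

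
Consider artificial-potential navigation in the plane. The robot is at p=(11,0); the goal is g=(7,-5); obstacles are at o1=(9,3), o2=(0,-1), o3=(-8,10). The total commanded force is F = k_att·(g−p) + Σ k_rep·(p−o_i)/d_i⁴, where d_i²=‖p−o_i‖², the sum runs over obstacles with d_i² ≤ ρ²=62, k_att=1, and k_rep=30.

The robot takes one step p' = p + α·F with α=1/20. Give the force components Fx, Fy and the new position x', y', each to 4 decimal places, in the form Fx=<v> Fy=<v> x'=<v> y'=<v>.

F_att = 1·(g−p) = 1·(-4,-5) = (-4.0000,-5.0000)
o1: d²=13 ≤ ρ²=62; F_rep = 30·(2,-3)/13² = (0.3550,-0.5325)
o2: d²=122 > ρ²=62 → inactive
o3: d²=461 > ρ²=62 → inactive
F = F_att + ΣF_rep = (-3.6450,-5.5325)
p' = p + 1/20·F = (10.8178,-0.2766)

Fx=-3.6450 Fy=-5.5325 x'=10.8178 y'=-0.2766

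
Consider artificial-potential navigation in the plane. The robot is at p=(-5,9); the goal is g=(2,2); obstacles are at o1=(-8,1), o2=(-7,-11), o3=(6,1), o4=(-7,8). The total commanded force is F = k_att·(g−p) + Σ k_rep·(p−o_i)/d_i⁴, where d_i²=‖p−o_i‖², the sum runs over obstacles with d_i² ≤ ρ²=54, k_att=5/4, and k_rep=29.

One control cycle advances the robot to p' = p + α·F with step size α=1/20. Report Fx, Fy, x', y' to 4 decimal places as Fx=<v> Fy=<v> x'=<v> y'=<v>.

Fx=11.0700 Fy=-7.5900 x'=-4.4465 y'=8.6205

F_att = 5/4·(g−p) = 5/4·(7,-7) = (8.7500,-8.7500)
o1: d²=73 > ρ²=54 → inactive
o2: d²=404 > ρ²=54 → inactive
o3: d²=185 > ρ²=54 → inactive
o4: d²=5 ≤ ρ²=54; F_rep = 29·(2,1)/5² = (2.3200,1.1600)
F = F_att + ΣF_rep = (11.0700,-7.5900)
p' = p + 1/20·F = (-4.4465,8.6205)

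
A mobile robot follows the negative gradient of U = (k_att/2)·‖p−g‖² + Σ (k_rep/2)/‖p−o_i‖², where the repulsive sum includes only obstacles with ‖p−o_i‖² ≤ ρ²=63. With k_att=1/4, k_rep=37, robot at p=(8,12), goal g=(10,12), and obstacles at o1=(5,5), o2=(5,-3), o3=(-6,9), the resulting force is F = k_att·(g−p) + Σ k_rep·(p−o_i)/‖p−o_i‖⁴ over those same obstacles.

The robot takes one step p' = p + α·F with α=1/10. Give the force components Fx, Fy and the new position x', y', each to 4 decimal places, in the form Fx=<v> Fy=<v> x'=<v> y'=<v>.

F_att = 1/4·(g−p) = 1/4·(2,0) = (0.5000,0.0000)
o1: d²=58 ≤ ρ²=63; F_rep = 37·(3,7)/58² = (0.0330,0.0770)
o2: d²=234 > ρ²=63 → inactive
o3: d²=205 > ρ²=63 → inactive
F = F_att + ΣF_rep = (0.5330,0.0770)
p' = p + 1/10·F = (8.0533,12.0077)

Fx=0.5330 Fy=0.0770 x'=8.0533 y'=12.0077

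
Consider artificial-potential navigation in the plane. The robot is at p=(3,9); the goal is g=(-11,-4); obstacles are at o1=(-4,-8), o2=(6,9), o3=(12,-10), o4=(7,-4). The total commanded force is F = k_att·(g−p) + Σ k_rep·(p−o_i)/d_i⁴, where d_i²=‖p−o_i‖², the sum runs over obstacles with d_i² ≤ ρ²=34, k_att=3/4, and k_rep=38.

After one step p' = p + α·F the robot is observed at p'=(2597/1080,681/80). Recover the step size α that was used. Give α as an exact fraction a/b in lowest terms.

α = 1/20

F_att = 3/4·(g−p) = 3/4·(-14,-13) = (-10.5000,-9.7500)
o1: d²=338 > ρ²=34 → inactive
o2: d²=9 ≤ ρ²=34; F_rep = 38·(-3,0)/9² = (-1.4074,0.0000)
o3: d²=442 > ρ²=34 → inactive
o4: d²=185 > ρ²=34 → inactive
F = F_att + ΣF_rep = (-11.9074,-9.7500)
Δp = p'−p = (-0.5954,-0.4875); α = Δx/Fx = (-643/1080) / (-643/54) = 1/20
check: Δy/Fy = (-39/80) / (-39/4) = 1/20 ✓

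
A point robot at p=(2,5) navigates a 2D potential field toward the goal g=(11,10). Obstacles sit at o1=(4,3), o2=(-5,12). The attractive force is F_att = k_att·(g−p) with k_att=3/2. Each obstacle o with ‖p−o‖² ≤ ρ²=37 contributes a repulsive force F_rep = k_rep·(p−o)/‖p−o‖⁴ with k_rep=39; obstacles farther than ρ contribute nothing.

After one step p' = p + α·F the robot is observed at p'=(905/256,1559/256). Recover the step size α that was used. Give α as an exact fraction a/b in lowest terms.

F_att = 3/2·(g−p) = 3/2·(9,5) = (13.5000,7.5000)
o1: d²=8 ≤ ρ²=37; F_rep = 39·(-2,2)/8² = (-1.2188,1.2188)
o2: d²=98 > ρ²=37 → inactive
F = F_att + ΣF_rep = (12.2812,8.7188)
Δp = p'−p = (1.5352,1.0898); α = Δx/Fx = (393/256) / (393/32) = 1/8
check: Δy/Fy = (279/256) / (279/32) = 1/8 ✓

α = 1/8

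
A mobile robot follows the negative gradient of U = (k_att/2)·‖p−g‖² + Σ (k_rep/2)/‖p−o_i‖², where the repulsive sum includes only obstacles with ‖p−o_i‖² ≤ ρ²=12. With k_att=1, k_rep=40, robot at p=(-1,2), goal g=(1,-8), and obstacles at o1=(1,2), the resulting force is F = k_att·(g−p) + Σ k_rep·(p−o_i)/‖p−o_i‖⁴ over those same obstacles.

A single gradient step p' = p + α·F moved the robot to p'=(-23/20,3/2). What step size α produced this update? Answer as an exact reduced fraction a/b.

F_att = 1·(g−p) = 1·(2,-10) = (2.0000,-10.0000)
o1: d²=4 ≤ ρ²=12; F_rep = 40·(-2,0)/4² = (-5.0000,0.0000)
F = F_att + ΣF_rep = (-3.0000,-10.0000)
Δp = p'−p = (-0.1500,-0.5000); α = Δx/Fx = (-3/20) / (-3) = 1/20
check: Δy/Fy = (-1/2) / (-10) = 1/20 ✓

α = 1/20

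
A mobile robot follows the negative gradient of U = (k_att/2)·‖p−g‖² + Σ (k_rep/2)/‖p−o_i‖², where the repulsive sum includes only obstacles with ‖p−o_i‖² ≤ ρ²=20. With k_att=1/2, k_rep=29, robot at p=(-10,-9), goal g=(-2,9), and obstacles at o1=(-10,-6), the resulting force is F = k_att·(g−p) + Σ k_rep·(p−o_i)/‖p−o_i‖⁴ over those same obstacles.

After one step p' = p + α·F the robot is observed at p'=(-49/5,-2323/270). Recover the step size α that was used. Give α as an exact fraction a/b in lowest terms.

α = 1/20

F_att = 1/2·(g−p) = 1/2·(8,18) = (4.0000,9.0000)
o1: d²=9 ≤ ρ²=20; F_rep = 29·(0,-3)/9² = (0.0000,-1.0741)
F = F_att + ΣF_rep = (4.0000,7.9259)
Δp = p'−p = (0.2000,0.3963); α = Δx/Fx = (1/5) / (4) = 1/20
check: Δy/Fy = (107/270) / (214/27) = 1/20 ✓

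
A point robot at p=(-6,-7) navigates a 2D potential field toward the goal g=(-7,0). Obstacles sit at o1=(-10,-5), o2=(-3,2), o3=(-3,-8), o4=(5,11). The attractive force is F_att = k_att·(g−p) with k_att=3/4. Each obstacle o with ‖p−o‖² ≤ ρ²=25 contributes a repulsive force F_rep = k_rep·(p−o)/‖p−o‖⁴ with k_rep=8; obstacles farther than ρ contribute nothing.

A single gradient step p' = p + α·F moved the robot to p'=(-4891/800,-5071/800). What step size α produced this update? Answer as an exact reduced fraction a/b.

F_att = 3/4·(g−p) = 3/4·(-1,7) = (-0.7500,5.2500)
o1: d²=20 ≤ ρ²=25; F_rep = 8·(4,-2)/20² = (0.0800,-0.0400)
o2: d²=90 > ρ²=25 → inactive
o3: d²=10 ≤ ρ²=25; F_rep = 8·(-3,1)/10² = (-0.2400,0.0800)
o4: d²=445 > ρ²=25 → inactive
F = F_att + ΣF_rep = (-0.9100,5.2900)
Δp = p'−p = (-0.1138,0.6613); α = Δx/Fx = (-91/800) / (-91/100) = 1/8
check: Δy/Fy = (529/800) / (529/100) = 1/8 ✓

α = 1/8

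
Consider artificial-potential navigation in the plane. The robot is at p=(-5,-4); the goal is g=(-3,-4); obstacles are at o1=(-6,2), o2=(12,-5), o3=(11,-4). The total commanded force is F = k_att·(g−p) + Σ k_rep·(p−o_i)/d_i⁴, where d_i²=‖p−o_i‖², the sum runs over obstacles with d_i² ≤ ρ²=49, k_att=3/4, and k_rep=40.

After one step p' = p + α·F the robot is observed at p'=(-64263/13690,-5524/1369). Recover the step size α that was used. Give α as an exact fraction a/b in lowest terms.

F_att = 3/4·(g−p) = 3/4·(2,0) = (1.5000,0.0000)
o1: d²=37 ≤ ρ²=49; F_rep = 40·(1,-6)/37² = (0.0292,-0.1753)
o2: d²=290 > ρ²=49 → inactive
o3: d²=256 > ρ²=49 → inactive
F = F_att + ΣF_rep = (1.5292,-0.1753)
Δp = p'−p = (0.3058,-0.0351); α = Δx/Fx = (4187/13690) / (4187/2738) = 1/5
check: Δy/Fy = (-48/1369) / (-240/1369) = 1/5 ✓

α = 1/5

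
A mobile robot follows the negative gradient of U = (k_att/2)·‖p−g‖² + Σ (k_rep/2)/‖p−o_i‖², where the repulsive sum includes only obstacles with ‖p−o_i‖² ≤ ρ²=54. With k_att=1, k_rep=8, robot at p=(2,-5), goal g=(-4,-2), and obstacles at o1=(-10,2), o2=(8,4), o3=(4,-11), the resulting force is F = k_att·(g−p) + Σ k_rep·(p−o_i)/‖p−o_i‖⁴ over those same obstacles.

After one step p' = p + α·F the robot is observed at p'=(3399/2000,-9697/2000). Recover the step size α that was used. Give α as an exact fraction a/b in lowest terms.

F_att = 1·(g−p) = 1·(-6,3) = (-6.0000,3.0000)
o1: d²=193 > ρ²=54 → inactive
o2: d²=117 > ρ²=54 → inactive
o3: d²=40 ≤ ρ²=54; F_rep = 8·(-2,6)/40² = (-0.0100,0.0300)
F = F_att + ΣF_rep = (-6.0100,3.0300)
Δp = p'−p = (-0.3005,0.1515); α = Δx/Fx = (-601/2000) / (-601/100) = 1/20
check: Δy/Fy = (303/2000) / (303/100) = 1/20 ✓

α = 1/20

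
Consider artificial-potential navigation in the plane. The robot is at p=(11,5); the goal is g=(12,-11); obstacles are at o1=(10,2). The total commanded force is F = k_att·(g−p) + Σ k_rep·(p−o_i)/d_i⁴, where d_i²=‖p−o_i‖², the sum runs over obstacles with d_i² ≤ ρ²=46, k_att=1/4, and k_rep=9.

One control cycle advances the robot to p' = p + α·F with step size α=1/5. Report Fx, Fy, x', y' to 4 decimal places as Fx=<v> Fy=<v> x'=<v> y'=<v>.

Fx=0.3400 Fy=-3.7300 x'=11.0680 y'=4.2540

F_att = 1/4·(g−p) = 1/4·(1,-16) = (0.2500,-4.0000)
o1: d²=10 ≤ ρ²=46; F_rep = 9·(1,3)/10² = (0.0900,0.2700)
F = F_att + ΣF_rep = (0.3400,-3.7300)
p' = p + 1/5·F = (11.0680,4.2540)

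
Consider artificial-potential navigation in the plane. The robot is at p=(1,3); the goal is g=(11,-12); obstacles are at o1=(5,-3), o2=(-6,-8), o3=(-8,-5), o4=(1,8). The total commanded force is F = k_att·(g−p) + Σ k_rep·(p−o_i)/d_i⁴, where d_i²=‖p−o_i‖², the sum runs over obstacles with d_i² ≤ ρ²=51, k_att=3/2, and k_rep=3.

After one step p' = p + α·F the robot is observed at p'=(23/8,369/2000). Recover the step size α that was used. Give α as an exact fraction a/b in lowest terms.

F_att = 3/2·(g−p) = 3/2·(10,-15) = (15.0000,-22.5000)
o1: d²=52 > ρ²=51 → inactive
o2: d²=170 > ρ²=51 → inactive
o3: d²=145 > ρ²=51 → inactive
o4: d²=25 ≤ ρ²=51; F_rep = 3·(0,-5)/25² = (0.0000,-0.0240)
F = F_att + ΣF_rep = (15.0000,-22.5240)
Δp = p'−p = (1.8750,-2.8155); α = Δx/Fx = (15/8) / (15) = 1/8
check: Δy/Fy = (-5631/2000) / (-5631/250) = 1/8 ✓

α = 1/8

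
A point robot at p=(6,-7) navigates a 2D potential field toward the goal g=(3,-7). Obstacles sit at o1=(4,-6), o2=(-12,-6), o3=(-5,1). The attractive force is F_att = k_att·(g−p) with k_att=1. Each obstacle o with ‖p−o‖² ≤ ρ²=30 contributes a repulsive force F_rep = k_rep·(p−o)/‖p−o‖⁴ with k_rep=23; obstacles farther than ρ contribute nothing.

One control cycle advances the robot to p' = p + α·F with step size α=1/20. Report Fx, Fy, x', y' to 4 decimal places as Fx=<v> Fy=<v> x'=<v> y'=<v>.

F_att = 1·(g−p) = 1·(-3,0) = (-3.0000,0.0000)
o1: d²=5 ≤ ρ²=30; F_rep = 23·(2,-1)/5² = (1.8400,-0.9200)
o2: d²=325 > ρ²=30 → inactive
o3: d²=185 > ρ²=30 → inactive
F = F_att + ΣF_rep = (-1.1600,-0.9200)
p' = p + 1/20·F = (5.9420,-7.0460)

Fx=-1.1600 Fy=-0.9200 x'=5.9420 y'=-7.0460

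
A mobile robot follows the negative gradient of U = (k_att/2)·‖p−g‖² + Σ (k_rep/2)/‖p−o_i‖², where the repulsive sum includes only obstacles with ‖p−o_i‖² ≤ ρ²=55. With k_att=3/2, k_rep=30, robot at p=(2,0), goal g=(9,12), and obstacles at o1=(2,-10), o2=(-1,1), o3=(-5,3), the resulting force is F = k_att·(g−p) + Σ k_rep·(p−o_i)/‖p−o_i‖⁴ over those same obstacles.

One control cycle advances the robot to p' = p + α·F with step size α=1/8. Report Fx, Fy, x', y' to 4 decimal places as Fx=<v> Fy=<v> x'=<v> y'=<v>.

F_att = 3/2·(g−p) = 3/2·(7,12) = (10.5000,18.0000)
o1: d²=100 > ρ²=55 → inactive
o2: d²=10 ≤ ρ²=55; F_rep = 30·(3,-1)/10² = (0.9000,-0.3000)
o3: d²=58 > ρ²=55 → inactive
F = F_att + ΣF_rep = (11.4000,17.7000)
p' = p + 1/8·F = (3.4250,2.2125)

Fx=11.4000 Fy=17.7000 x'=3.4250 y'=2.2125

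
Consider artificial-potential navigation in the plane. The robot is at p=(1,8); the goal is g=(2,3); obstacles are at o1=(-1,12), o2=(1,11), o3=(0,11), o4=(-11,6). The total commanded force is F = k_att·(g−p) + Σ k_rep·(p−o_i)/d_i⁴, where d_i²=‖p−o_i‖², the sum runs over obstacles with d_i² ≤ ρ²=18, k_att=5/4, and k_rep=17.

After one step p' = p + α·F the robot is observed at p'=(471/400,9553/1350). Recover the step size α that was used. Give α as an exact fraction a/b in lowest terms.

F_att = 5/4·(g−p) = 5/4·(1,-5) = (1.2500,-6.2500)
o1: d²=20 > ρ²=18 → inactive
o2: d²=9 ≤ ρ²=18; F_rep = 17·(0,-3)/9² = (0.0000,-0.6296)
o3: d²=10 ≤ ρ²=18; F_rep = 17·(1,-3)/10² = (0.1700,-0.5100)
o4: d²=148 > ρ²=18 → inactive
F = F_att + ΣF_rep = (1.4200,-7.3896)
Δp = p'−p = (0.1775,-0.9237); α = Δx/Fx = (71/400) / (71/50) = 1/8
check: Δy/Fy = (-1247/1350) / (-4988/675) = 1/8 ✓

α = 1/8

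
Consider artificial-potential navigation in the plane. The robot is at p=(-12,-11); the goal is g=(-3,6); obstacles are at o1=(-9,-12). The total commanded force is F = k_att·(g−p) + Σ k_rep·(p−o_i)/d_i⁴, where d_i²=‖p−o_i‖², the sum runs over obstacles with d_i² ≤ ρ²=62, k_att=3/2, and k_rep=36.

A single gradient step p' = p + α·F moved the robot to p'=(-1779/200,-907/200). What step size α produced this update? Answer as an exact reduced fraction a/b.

F_att = 3/2·(g−p) = 3/2·(9,17) = (13.5000,25.5000)
o1: d²=10 ≤ ρ²=62; F_rep = 36·(-3,1)/10² = (-1.0800,0.3600)
F = F_att + ΣF_rep = (12.4200,25.8600)
Δp = p'−p = (3.1050,6.4650); α = Δx/Fx = (621/200) / (621/50) = 1/4
check: Δy/Fy = (1293/200) / (1293/50) = 1/4 ✓

α = 1/4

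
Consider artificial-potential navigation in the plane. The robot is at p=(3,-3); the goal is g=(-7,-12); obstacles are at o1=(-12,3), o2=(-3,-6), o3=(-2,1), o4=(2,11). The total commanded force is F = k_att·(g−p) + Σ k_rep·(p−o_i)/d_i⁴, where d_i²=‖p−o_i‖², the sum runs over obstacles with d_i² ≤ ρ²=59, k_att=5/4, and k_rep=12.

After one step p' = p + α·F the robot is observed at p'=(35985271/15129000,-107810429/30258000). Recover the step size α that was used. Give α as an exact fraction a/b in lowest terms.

F_att = 5/4·(g−p) = 5/4·(-10,-9) = (-12.5000,-11.2500)
o1: d²=261 > ρ²=59 → inactive
o2: d²=45 ≤ ρ²=59; F_rep = 12·(6,3)/45² = (0.0356,0.0178)
o3: d²=41 ≤ ρ²=59; F_rep = 12·(5,-4)/41² = (0.0357,-0.0286)
o4: d²=197 > ρ²=59 → inactive
F = F_att + ΣF_rep = (-12.4288,-11.2608)
Δp = p'−p = (-0.6214,-0.5630); α = Δx/Fx = (-9401729/15129000) / (-9401729/756450) = 1/20
check: Δy/Fy = (-17036429/30258000) / (-17036429/1512900) = 1/20 ✓

α = 1/20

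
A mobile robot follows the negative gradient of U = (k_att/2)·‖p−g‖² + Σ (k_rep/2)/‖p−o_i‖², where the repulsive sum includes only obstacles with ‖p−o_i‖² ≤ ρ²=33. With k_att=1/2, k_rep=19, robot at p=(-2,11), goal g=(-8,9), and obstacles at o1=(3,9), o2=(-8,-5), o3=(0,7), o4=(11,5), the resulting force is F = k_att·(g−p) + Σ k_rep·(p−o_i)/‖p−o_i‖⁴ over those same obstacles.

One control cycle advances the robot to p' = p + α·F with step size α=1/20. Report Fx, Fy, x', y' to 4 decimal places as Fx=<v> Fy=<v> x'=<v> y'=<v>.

Fx=-3.2080 Fy=-0.7648 x'=-2.1604 y'=10.9618

F_att = 1/2·(g−p) = 1/2·(-6,-2) = (-3.0000,-1.0000)
o1: d²=29 ≤ ρ²=33; F_rep = 19·(-5,2)/29² = (-0.1130,0.0452)
o2: d²=292 > ρ²=33 → inactive
o3: d²=20 ≤ ρ²=33; F_rep = 19·(-2,4)/20² = (-0.0950,0.1900)
o4: d²=205 > ρ²=33 → inactive
F = F_att + ΣF_rep = (-3.2080,-0.7648)
p' = p + 1/20·F = (-2.1604,10.9618)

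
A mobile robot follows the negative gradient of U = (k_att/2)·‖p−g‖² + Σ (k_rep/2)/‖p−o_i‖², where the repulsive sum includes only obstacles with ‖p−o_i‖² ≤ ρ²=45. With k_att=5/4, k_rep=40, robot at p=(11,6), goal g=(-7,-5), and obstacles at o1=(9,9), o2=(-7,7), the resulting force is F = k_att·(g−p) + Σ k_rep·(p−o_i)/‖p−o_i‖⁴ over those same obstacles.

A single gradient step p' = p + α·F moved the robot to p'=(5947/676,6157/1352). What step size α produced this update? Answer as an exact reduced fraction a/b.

α = 1/10

F_att = 5/4·(g−p) = 5/4·(-18,-11) = (-22.5000,-13.7500)
o1: d²=13 ≤ ρ²=45; F_rep = 40·(2,-3)/13² = (0.4734,-0.7101)
o2: d²=325 > ρ²=45 → inactive
F = F_att + ΣF_rep = (-22.0266,-14.4601)
Δp = p'−p = (-2.2027,-1.4460); α = Δx/Fx = (-1489/676) / (-7445/338) = 1/10
check: Δy/Fy = (-1955/1352) / (-9775/676) = 1/10 ✓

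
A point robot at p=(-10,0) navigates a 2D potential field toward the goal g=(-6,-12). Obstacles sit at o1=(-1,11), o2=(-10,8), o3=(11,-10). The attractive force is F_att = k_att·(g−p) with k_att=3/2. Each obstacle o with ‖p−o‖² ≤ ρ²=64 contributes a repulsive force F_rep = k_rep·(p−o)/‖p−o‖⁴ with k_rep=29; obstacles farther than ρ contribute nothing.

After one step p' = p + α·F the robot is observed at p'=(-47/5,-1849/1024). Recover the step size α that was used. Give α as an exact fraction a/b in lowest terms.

F_att = 3/2·(g−p) = 3/2·(4,-12) = (6.0000,-18.0000)
o1: d²=202 > ρ²=64 → inactive
o2: d²=64 ≤ ρ²=64; F_rep = 29·(0,-8)/64² = (0.0000,-0.0566)
o3: d²=541 > ρ²=64 → inactive
F = F_att + ΣF_rep = (6.0000,-18.0566)
Δp = p'−p = (0.6000,-1.8057); α = Δx/Fx = (3/5) / (6) = 1/10
check: Δy/Fy = (-1849/1024) / (-9245/512) = 1/10 ✓

α = 1/10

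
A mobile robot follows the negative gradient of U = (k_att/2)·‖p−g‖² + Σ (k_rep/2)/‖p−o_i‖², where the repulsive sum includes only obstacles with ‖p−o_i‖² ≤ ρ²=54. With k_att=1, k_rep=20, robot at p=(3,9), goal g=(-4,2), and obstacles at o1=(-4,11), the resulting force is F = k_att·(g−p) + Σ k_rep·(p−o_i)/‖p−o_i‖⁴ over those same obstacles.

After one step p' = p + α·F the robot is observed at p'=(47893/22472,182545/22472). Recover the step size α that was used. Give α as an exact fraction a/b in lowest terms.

α = 1/8

F_att = 1·(g−p) = 1·(-7,-7) = (-7.0000,-7.0000)
o1: d²=53 ≤ ρ²=54; F_rep = 20·(7,-2)/53² = (0.0498,-0.0142)
F = F_att + ΣF_rep = (-6.9502,-7.0142)
Δp = p'−p = (-0.8688,-0.8768); α = Δx/Fx = (-19523/22472) / (-19523/2809) = 1/8
check: Δy/Fy = (-19703/22472) / (-19703/2809) = 1/8 ✓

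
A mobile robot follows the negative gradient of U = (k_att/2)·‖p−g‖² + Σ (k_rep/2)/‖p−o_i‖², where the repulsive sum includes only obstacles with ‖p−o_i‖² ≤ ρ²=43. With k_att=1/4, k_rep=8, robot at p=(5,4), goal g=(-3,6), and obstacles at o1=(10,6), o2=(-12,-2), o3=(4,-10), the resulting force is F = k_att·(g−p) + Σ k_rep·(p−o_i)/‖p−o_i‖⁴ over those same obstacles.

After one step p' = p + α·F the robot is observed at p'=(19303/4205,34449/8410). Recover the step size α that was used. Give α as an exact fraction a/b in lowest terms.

α = 1/5

F_att = 1/4·(g−p) = 1/4·(-8,2) = (-2.0000,0.5000)
o1: d²=29 ≤ ρ²=43; F_rep = 8·(-5,-2)/29² = (-0.0476,-0.0190)
o2: d²=325 > ρ²=43 → inactive
o3: d²=197 > ρ²=43 → inactive
F = F_att + ΣF_rep = (-2.0476,0.4810)
Δp = p'−p = (-0.4095,0.0962); α = Δx/Fx = (-1722/4205) / (-1722/841) = 1/5
check: Δy/Fy = (809/8410) / (809/1682) = 1/5 ✓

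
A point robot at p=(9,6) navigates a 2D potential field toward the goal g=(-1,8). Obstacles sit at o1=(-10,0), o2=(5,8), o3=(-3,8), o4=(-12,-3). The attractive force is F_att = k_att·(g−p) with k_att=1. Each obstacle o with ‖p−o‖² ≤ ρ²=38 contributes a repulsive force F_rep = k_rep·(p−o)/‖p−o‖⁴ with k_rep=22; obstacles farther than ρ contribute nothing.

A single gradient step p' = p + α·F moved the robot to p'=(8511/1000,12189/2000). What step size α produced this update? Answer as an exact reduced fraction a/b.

F_att = 1·(g−p) = 1·(-10,2) = (-10.0000,2.0000)
o1: d²=397 > ρ²=38 → inactive
o2: d²=20 ≤ ρ²=38; F_rep = 22·(4,-2)/20² = (0.2200,-0.1100)
o3: d²=148 > ρ²=38 → inactive
o4: d²=522 > ρ²=38 → inactive
F = F_att + ΣF_rep = (-9.7800,1.8900)
Δp = p'−p = (-0.4890,0.0945); α = Δx/Fx = (-489/1000) / (-489/50) = 1/20
check: Δy/Fy = (189/2000) / (189/100) = 1/20 ✓

α = 1/20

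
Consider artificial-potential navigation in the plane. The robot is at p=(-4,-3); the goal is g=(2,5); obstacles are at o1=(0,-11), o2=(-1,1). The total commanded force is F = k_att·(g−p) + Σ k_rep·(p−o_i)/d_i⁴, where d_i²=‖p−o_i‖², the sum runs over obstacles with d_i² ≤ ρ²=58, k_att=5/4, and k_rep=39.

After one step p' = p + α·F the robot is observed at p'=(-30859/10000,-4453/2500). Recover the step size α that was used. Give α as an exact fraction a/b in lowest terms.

F_att = 5/4·(g−p) = 5/4·(6,8) = (7.5000,10.0000)
o1: d²=80 > ρ²=58 → inactive
o2: d²=25 ≤ ρ²=58; F_rep = 39·(-3,-4)/25² = (-0.1872,-0.2496)
F = F_att + ΣF_rep = (7.3128,9.7504)
Δp = p'−p = (0.9141,1.2188); α = Δx/Fx = (9141/10000) / (9141/1250) = 1/8
check: Δy/Fy = (3047/2500) / (6094/625) = 1/8 ✓

α = 1/8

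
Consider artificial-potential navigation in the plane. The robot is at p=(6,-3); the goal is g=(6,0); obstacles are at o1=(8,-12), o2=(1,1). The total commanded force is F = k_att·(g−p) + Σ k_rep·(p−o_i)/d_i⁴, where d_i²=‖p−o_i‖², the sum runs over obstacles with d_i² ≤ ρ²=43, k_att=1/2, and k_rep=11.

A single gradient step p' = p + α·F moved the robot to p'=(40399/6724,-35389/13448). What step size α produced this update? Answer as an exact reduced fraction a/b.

α = 1/4

F_att = 1/2·(g−p) = 1/2·(0,3) = (0.0000,1.5000)
o1: d²=85 > ρ²=43 → inactive
o2: d²=41 ≤ ρ²=43; F_rep = 11·(5,-4)/41² = (0.0327,-0.0262)
F = F_att + ΣF_rep = (0.0327,1.4738)
Δp = p'−p = (0.0082,0.3685); α = Δx/Fx = (55/6724) / (55/1681) = 1/4
check: Δy/Fy = (4955/13448) / (4955/3362) = 1/4 ✓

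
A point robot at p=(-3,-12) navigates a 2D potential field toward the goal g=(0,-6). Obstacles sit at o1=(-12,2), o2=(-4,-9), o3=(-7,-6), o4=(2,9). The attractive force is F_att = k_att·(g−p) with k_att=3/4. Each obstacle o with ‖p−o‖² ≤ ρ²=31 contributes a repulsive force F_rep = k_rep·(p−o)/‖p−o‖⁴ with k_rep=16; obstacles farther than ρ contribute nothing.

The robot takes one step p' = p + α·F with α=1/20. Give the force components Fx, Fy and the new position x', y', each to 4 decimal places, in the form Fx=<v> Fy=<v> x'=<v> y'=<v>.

Fx=2.4100 Fy=4.0200 x'=-2.8795 y'=-11.7990

F_att = 3/4·(g−p) = 3/4·(3,6) = (2.2500,4.5000)
o1: d²=277 > ρ²=31 → inactive
o2: d²=10 ≤ ρ²=31; F_rep = 16·(1,-3)/10² = (0.1600,-0.4800)
o3: d²=52 > ρ²=31 → inactive
o4: d²=466 > ρ²=31 → inactive
F = F_att + ΣF_rep = (2.4100,4.0200)
p' = p + 1/20·F = (-2.8795,-11.7990)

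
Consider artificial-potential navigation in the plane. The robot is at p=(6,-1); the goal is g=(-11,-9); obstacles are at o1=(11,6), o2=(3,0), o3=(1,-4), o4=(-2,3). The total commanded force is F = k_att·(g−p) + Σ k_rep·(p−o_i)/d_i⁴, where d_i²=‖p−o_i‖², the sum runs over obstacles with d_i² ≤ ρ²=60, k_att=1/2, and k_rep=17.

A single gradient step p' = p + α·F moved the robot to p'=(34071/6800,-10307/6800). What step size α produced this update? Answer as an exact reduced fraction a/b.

F_att = 1/2·(g−p) = 1/2·(-17,-8) = (-8.5000,-4.0000)
o1: d²=74 > ρ²=60 → inactive
o2: d²=10 ≤ ρ²=60; F_rep = 17·(3,-1)/10² = (0.5100,-0.1700)
o3: d²=34 ≤ ρ²=60; F_rep = 17·(5,3)/34² = (0.0735,0.0441)
o4: d²=80 > ρ²=60 → inactive
F = F_att + ΣF_rep = (-7.9165,-4.1259)
Δp = p'−p = (-0.9896,-0.5157); α = Δx/Fx = (-6729/6800) / (-6729/850) = 1/8
check: Δy/Fy = (-3507/6800) / (-3507/850) = 1/8 ✓

α = 1/8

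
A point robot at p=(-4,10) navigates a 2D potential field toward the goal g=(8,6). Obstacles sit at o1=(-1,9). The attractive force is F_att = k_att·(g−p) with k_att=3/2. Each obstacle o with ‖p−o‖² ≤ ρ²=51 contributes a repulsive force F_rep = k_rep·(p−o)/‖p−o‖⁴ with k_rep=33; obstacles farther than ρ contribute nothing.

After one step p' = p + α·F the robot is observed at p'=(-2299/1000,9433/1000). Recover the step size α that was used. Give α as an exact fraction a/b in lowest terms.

F_att = 3/2·(g−p) = 3/2·(12,-4) = (18.0000,-6.0000)
o1: d²=10 ≤ ρ²=51; F_rep = 33·(-3,1)/10² = (-0.9900,0.3300)
F = F_att + ΣF_rep = (17.0100,-5.6700)
Δp = p'−p = (1.7010,-0.5670); α = Δx/Fx = (1701/1000) / (1701/100) = 1/10
check: Δy/Fy = (-567/1000) / (-567/100) = 1/10 ✓

α = 1/10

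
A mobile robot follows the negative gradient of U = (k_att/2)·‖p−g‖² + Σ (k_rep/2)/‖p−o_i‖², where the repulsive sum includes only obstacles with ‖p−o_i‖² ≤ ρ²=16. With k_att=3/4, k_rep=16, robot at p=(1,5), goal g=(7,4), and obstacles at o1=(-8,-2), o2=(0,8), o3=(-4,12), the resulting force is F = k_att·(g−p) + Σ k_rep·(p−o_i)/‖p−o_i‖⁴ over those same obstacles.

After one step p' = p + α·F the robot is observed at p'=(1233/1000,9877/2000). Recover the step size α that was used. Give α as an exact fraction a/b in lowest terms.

F_att = 3/4·(g−p) = 3/4·(6,-1) = (4.5000,-0.7500)
o1: d²=130 > ρ²=16 → inactive
o2: d²=10 ≤ ρ²=16; F_rep = 16·(1,-3)/10² = (0.1600,-0.4800)
o3: d²=74 > ρ²=16 → inactive
F = F_att + ΣF_rep = (4.6600,-1.2300)
Δp = p'−p = (0.2330,-0.0615); α = Δx/Fx = (233/1000) / (233/50) = 1/20
check: Δy/Fy = (-123/2000) / (-123/100) = 1/20 ✓

α = 1/20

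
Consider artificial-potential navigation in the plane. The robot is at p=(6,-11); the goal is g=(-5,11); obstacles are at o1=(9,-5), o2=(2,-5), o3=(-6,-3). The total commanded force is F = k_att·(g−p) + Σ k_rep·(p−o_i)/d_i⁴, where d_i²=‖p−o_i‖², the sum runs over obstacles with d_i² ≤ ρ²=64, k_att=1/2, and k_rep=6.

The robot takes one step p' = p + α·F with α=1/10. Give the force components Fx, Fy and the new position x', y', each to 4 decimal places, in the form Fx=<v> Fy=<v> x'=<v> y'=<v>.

F_att = 1/2·(g−p) = 1/2·(-11,22) = (-5.5000,11.0000)
o1: d²=45 ≤ ρ²=64; F_rep = 6·(-3,-6)/45² = (-0.0089,-0.0178)
o2: d²=52 ≤ ρ²=64; F_rep = 6·(4,-6)/52² = (0.0089,-0.0133)
o3: d²=208 > ρ²=64 → inactive
F = F_att + ΣF_rep = (-5.5000,10.9689)
p' = p + 1/10·F = (5.4500,-9.9031)

Fx=-5.5000 Fy=10.9689 x'=5.4500 y'=-9.9031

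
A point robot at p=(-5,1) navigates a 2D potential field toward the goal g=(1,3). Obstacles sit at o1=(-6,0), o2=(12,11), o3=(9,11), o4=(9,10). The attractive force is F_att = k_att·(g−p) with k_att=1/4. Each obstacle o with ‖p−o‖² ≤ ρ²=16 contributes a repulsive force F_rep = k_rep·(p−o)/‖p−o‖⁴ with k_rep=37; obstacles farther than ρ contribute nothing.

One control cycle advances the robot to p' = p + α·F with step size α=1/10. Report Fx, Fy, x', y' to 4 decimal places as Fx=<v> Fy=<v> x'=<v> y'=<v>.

F_att = 1/4·(g−p) = 1/4·(6,2) = (1.5000,0.5000)
o1: d²=2 ≤ ρ²=16; F_rep = 37·(1,1)/2² = (9.2500,9.2500)
o2: d²=389 > ρ²=16 → inactive
o3: d²=296 > ρ²=16 → inactive
o4: d²=277 > ρ²=16 → inactive
F = F_att + ΣF_rep = (10.7500,9.7500)
p' = p + 1/10·F = (-3.9250,1.9750)

Fx=10.7500 Fy=9.7500 x'=-3.9250 y'=1.9750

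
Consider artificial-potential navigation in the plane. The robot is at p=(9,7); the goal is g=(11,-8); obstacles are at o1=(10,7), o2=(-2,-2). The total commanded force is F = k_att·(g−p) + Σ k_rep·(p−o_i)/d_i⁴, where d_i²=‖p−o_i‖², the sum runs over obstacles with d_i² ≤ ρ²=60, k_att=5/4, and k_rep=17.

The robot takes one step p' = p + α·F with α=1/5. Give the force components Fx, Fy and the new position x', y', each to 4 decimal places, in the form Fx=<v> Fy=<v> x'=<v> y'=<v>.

F_att = 5/4·(g−p) = 5/4·(2,-15) = (2.5000,-18.7500)
o1: d²=1 ≤ ρ²=60; F_rep = 17·(-1,0)/1² = (-17.0000,0.0000)
o2: d²=202 > ρ²=60 → inactive
F = F_att + ΣF_rep = (-14.5000,-18.7500)
p' = p + 1/5·F = (6.1000,3.2500)

Fx=-14.5000 Fy=-18.7500 x'=6.1000 y'=3.2500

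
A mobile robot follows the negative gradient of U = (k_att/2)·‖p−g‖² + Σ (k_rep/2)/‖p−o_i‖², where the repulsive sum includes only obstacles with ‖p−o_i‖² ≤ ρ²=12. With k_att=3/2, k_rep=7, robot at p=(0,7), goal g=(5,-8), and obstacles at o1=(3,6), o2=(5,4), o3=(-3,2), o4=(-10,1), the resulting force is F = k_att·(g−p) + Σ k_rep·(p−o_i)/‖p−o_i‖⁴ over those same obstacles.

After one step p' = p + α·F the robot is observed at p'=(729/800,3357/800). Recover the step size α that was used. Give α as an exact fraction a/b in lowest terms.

α = 1/8

F_att = 3/2·(g−p) = 3/2·(5,-15) = (7.5000,-22.5000)
o1: d²=10 ≤ ρ²=12; F_rep = 7·(-3,1)/10² = (-0.2100,0.0700)
o2: d²=34 > ρ²=12 → inactive
o3: d²=34 > ρ²=12 → inactive
o4: d²=136 > ρ²=12 → inactive
F = F_att + ΣF_rep = (7.2900,-22.4300)
Δp = p'−p = (0.9113,-2.8037); α = Δx/Fx = (729/800) / (729/100) = 1/8
check: Δy/Fy = (-2243/800) / (-2243/100) = 1/8 ✓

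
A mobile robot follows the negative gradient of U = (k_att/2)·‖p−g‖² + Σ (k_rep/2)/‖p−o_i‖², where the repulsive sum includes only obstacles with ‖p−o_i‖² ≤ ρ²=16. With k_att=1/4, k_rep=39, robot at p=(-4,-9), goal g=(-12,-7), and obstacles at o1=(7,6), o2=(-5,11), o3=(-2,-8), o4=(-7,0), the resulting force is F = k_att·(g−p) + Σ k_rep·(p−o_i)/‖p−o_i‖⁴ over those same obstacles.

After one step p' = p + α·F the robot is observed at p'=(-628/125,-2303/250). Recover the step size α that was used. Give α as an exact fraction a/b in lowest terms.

F_att = 1/4·(g−p) = 1/4·(-8,2) = (-2.0000,0.5000)
o1: d²=346 > ρ²=16 → inactive
o2: d²=401 > ρ²=16 → inactive
o3: d²=5 ≤ ρ²=16; F_rep = 39·(-2,-1)/5² = (-3.1200,-1.5600)
o4: d²=90 > ρ²=16 → inactive
F = F_att + ΣF_rep = (-5.1200,-1.0600)
Δp = p'−p = (-1.0240,-0.2120); α = Δx/Fx = (-128/125) / (-128/25) = 1/5
check: Δy/Fy = (-53/250) / (-53/50) = 1/5 ✓

α = 1/5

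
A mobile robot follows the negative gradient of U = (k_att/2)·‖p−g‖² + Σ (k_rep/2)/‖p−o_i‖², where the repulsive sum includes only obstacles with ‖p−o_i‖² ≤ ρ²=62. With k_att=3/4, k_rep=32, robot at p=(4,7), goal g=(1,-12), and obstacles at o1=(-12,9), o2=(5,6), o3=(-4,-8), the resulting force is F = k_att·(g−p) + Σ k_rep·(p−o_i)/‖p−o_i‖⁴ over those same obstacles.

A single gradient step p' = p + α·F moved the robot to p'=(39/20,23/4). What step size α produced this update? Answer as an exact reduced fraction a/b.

F_att = 3/4·(g−p) = 3/4·(-3,-19) = (-2.2500,-14.2500)
o1: d²=260 > ρ²=62 → inactive
o2: d²=2 ≤ ρ²=62; F_rep = 32·(-1,1)/2² = (-8.0000,8.0000)
o3: d²=289 > ρ²=62 → inactive
F = F_att + ΣF_rep = (-10.2500,-6.2500)
Δp = p'−p = (-2.0500,-1.2500); α = Δx/Fx = (-41/20) / (-41/4) = 1/5
check: Δy/Fy = (-5/4) / (-25/4) = 1/5 ✓

α = 1/5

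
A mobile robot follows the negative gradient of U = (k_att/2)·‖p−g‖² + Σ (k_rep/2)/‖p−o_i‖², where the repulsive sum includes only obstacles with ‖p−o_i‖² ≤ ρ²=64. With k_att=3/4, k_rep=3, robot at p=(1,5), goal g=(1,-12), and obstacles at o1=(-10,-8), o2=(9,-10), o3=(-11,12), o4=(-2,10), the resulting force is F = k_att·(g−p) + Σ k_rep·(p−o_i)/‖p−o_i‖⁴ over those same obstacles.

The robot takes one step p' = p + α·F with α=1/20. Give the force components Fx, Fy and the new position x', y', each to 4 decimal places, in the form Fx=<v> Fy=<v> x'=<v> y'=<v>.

F_att = 3/4·(g−p) = 3/4·(0,-17) = (0.0000,-12.7500)
o1: d²=290 > ρ²=64 → inactive
o2: d²=289 > ρ²=64 → inactive
o3: d²=193 > ρ²=64 → inactive
o4: d²=34 ≤ ρ²=64; F_rep = 3·(3,-5)/34² = (0.0078,-0.0130)
F = F_att + ΣF_rep = (0.0078,-12.7630)
p' = p + 1/20·F = (1.0004,4.3619)

Fx=0.0078 Fy=-12.7630 x'=1.0004 y'=4.3619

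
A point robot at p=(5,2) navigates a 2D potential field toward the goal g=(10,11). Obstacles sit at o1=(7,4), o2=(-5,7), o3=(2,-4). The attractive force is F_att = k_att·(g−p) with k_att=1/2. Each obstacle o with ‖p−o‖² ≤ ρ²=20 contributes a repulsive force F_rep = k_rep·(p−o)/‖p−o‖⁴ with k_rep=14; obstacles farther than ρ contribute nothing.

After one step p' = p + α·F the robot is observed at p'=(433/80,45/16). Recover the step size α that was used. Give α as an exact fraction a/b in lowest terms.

F_att = 1/2·(g−p) = 1/2·(5,9) = (2.5000,4.5000)
o1: d²=8 ≤ ρ²=20; F_rep = 14·(-2,-2)/8² = (-0.4375,-0.4375)
o2: d²=125 > ρ²=20 → inactive
o3: d²=45 > ρ²=20 → inactive
F = F_att + ΣF_rep = (2.0625,4.0625)
Δp = p'−p = (0.4125,0.8125); α = Δx/Fx = (33/80) / (33/16) = 1/5
check: Δy/Fy = (13/16) / (65/16) = 1/5 ✓

α = 1/5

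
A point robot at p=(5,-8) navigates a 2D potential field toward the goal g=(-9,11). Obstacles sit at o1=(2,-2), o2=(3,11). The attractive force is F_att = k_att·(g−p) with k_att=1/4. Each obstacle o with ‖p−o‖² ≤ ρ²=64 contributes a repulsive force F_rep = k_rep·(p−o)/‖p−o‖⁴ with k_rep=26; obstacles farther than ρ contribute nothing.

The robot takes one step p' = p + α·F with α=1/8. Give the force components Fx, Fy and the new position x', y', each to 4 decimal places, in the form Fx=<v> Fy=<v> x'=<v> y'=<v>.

Fx=-3.4615 Fy=4.6730 x'=4.5673 y'=-7.4159

F_att = 1/4·(g−p) = 1/4·(-14,19) = (-3.5000,4.7500)
o1: d²=45 ≤ ρ²=64; F_rep = 26·(3,-6)/45² = (0.0385,-0.0770)
o2: d²=365 > ρ²=64 → inactive
F = F_att + ΣF_rep = (-3.4615,4.6730)
p' = p + 1/8·F = (4.5673,-7.4159)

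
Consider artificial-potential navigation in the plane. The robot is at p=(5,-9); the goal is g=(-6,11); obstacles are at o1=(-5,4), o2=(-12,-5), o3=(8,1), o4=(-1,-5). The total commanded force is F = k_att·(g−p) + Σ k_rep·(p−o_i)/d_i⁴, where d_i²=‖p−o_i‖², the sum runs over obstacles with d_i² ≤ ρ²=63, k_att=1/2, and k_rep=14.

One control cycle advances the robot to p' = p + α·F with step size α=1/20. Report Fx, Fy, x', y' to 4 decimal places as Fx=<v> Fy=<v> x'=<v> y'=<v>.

F_att = 1/2·(g−p) = 1/2·(-11,20) = (-5.5000,10.0000)
o1: d²=269 > ρ²=63 → inactive
o2: d²=305 > ρ²=63 → inactive
o3: d²=109 > ρ²=63 → inactive
o4: d²=52 ≤ ρ²=63; F_rep = 14·(6,-4)/52² = (0.0311,-0.0207)
F = F_att + ΣF_rep = (-5.4689,9.9793)
p' = p + 1/20·F = (4.7266,-8.5010)

Fx=-5.4689 Fy=9.9793 x'=4.7266 y'=-8.5010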